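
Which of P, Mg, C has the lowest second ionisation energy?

IE_2 is the cost of taking one more electron from the +1 cation: P⁺ still has 4 valence electrons; Mg⁺ still has 1 valence electron; C⁺ still has 3 valence electrons.
All are still removing valence electrons, so compare the +1 ions as you would atoms: IE_2 generally rises across a period (higher Z_eff) and falls down a group (larger shell), subject to the usual subshell exceptions.
Valence configurations: P⁺ [Ne]3s²3p², Mg⁺ [Ne]3s¹, C⁺ [He]2s²2p¹.
Approximate IE_2 values (kJ/mol): P 1907, Mg 1451, C 2353.
Putting it together, IE_2: Mg < P < C.

Mg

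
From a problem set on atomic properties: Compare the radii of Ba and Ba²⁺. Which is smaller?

Forming Ba²⁺ removes 2 electrons from Ba. Fewer electrons for the same nuclear charge means less shielding and a higher Z_eff on the remaining electrons, and for main-group metals the entire outer shell is lost.
A cation is smaller than its parent atom: Ba²⁺ < Ba.

Ba²⁺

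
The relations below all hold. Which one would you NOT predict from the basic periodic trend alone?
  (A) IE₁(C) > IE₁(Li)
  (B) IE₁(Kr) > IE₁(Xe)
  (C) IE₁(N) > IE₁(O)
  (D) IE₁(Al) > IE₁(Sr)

The general trend: IE₁ increases across a period and decreases down a group.
(A) C (period 2, group 14) vs Li (period 2, group 1): the stated order agrees with the simple trend.
(B) Kr (period 4, group 18) vs Xe (period 5, group 18): the stated order agrees with the simple trend.
(C) N (period 2, group 15) vs O (period 2, group 16): the stated order contradicts the simple trend.
(D) Al (period 3, group 13) vs Sr (period 5, group 2): the stated order agrees with the simple trend.
The exception is (C): pairing an electron in O's 2p⁴ costs repulsion energy, so O ionizes more easily than half-filled N (2p³).

(C)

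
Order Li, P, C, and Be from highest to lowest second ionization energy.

Li > C > P > Be

IE_2 is the cost of taking one more electron from the +1 cation: Li⁺ is the bare [He] core; P⁺ still has 4 valence electrons; C⁺ still has 3 valence electrons; Be⁺ still has 1 valence electron.
Core electrons are held far more tightly than valence electrons, so Li tops the IE_2 order.
Valence configurations: P⁺ [Ne]3s²3p², C⁺ [He]2s²2p¹, Be⁺ [He]2s¹.
The numbers (kJ/mol): Li 7298, P 1907, C 2353, Be 1757.
So the second ionization energies run Be < P < C < Li.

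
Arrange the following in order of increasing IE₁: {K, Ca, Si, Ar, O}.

K < Ca < Si < O < Ar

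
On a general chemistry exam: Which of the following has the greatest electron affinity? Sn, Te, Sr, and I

Sr is in period 5, group 2; Sn is in period 5, group 14; Te is in period 5, group 16; I is in period 5, group 17.
Electron affinity generally becomes more exothermic across a period toward the halogens and less exothermic down a group.
All lie in period 5, so electron affinity increases left to right.
The greatest electron affinity among these belongs to I.

I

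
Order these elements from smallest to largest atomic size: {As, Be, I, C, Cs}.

C < Be < As < I < Cs

Be is in period 2, group 2; C is in period 2, group 14; As is in period 4, group 15; I is in period 5, group 17; Cs is in period 6, group 1.
Radius decreases left→right (rising Z_eff, same n) and increases top→bottom (higher n).
Neither a single period nor a single group — weigh both effects.
Be > C: both are in period 2; the period trend gives Be the larger value.
As > Be: the two effects oppose for this pair; the down-group effect wins (121 vs 102 pm).
I > As: period and group pull opposite ways; the down-group shift dominates (133 vs 121 pm).
Cs > I: both effects reinforce here, so Cs is clearly the larger of the two.
Approximate values (pm): Be 102, C 75, As 121, I 133, Cs 232.
So from smallest to largest: C < Be < As < I < Cs.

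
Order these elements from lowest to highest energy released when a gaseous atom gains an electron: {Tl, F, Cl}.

Tl < F < Cl

F is in period 2, group 17; Cl is in period 3, group 17; Tl is in period 6, group 13.
Electron affinity generally becomes more exothermic across a period toward the halogens and less exothermic down a group.
Here both period and group differ, so the two effects have to be weighed against each other.
F > Tl: relative to Tl, both the across-period and down-group shifts push F's electron affinity up.
Cl > F: this pair runs against the simple trend — see the exception note.
Note the exception: Cl has a higher electron affinity than F, contrary to the simple trend — F's small 2p subshell makes the incoming electron feel strong e⁻–e⁻ repulsion, so Cl actually releases more energy on gaining an electron.
Tabulated electron affinity (kJ/mol): F 328, Cl 349, Tl 19.
So from lowest to highest: Tl < F < Cl.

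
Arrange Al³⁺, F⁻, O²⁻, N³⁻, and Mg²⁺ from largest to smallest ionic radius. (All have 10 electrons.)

N³⁻ > O²⁻ > F⁻ > Mg²⁺ > Al³⁺

All of these have 10 electrons, so size is governed by nuclear charge alone: the more protons, the stronger the pull on the same electron cloud, and the smaller the ion.
Nuclear charges: Al³⁺ (Z=13), Mg²⁺ (Z=12), F⁻ (Z=9), O²⁻ (Z=8), N³⁻ (Z=7).
Largest to smallest: N³⁻ > O²⁻ > F⁻ > Mg²⁺ > Al³⁺.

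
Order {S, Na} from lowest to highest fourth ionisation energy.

S, Na

Consider each +3 ion: S³⁺ still has 3 valence electrons; Na³⁺ is already 2 electrons into the core.
Pulling an electron out of a noble-gas core costs far more than removing a remaining valence electron, so Na sits at the high end of IE_4.
Approximate IE_4 values (kJ/mol): S 4556, Na 9543.
Overall IE_4 order: S < Na.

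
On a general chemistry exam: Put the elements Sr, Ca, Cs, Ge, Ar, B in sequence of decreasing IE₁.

Ar, B, Ge, Ca, Sr, Cs

B is in period 2, group 13; Ar is in period 3, group 18; Ca is in period 4, group 2; Ge is in period 4, group 14; Sr is in period 5, group 2; Cs is in period 6, group 1.
IE₁ increases left→right with effective nuclear charge and decreases top→bottom as the valence shell moves farther out.
Here both period and group differ, so the two effects have to be weighed against each other.
Sr > Cs: relative to Cs, both the across-period and down-group shifts push Sr's first ionization energy up.
Ca > Sr: Ca sits above Sr in group 2, so the down-group effect alone puts Ca higher.
Ge > Ca: both are in period 4; the period trend gives Ge the larger value.
B > Ge: period and group pull opposite ways; the down-group shift dominates (801 vs 762 kJ/mol).
Ar > B: period and group pull opposite ways; the across-period shift dominates (1521 vs 801 kJ/mol).
For reference (kJ/mol): B 801, Ar 1521, Ca 590, Ge 762, Sr 550, Cs 376.
So from highest to lowest: Ar > B > Ge > Ca > Sr > Cs.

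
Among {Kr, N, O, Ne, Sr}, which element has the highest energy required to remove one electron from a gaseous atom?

Ne

N is in period 2, group 15; O is in period 2, group 16; Ne is in period 2, group 18; Kr is in period 4, group 18; Sr is in period 5, group 2.
IE₁ increases left→right with effective nuclear charge and decreases top→bottom as the valence shell moves farther out.
These span different periods and groups, so the two trends combine.
O > Sr: both effects reinforce here, so O is clearly the higher of the two.
Kr > O: the two effects oppose for this pair; the across-period effect wins (1351 vs 1314 kJ/mol).
N > Kr: period and group pull opposite ways; the down-group shift dominates (1402 vs 1351 kJ/mol).
Ne > N: Ne lies to the right of N in period 2, so the across-period effect alone puts Ne higher.
Note the exception: N has a higher first ionization energy than O, contrary to the simple trend — pairing an electron in O's 2p⁴ costs repulsion energy, so O ionizes more easily than half-filled N (2p³).
For reference (kJ/mol): N 1402, O 1314, Ne 2081, Kr 1351, Sr 550.
The highest energy required to remove one electron from a gaseous atom among these belongs to Ne.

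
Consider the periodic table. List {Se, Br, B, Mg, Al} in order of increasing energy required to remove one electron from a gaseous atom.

Removing the outermost electron gets harder across a period and easier down a group.
Neither a single period nor a single group — weigh both effects.
Mg > Al: this pair runs against the simple trend — see the exception note.
B > Mg: both effects reinforce here, so B is clearly the higher of the two.
Se > B: the two effects oppose for this pair; the across-period effect wins (941 vs 801 kJ/mol).
Br > Se: Br lies to the right of Se in period 4, so the across-period effect alone puts Br higher.
Note the exception: Mg has a higher first ionization energy than Al, contrary to the simple trend — Al's single 3p electron is easier to remove than one from Mg's filled 3s².
Approximate values (kJ/mol): B 801, Mg 738, Al 578, Se 941, Br 1140.
So from lowest to highest: Al < Mg < B < Se < Br.

Al < Mg < B < Se < Br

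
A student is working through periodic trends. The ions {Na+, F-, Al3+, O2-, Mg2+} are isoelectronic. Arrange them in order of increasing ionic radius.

Al3+ < Mg2+ < Na+ < F- < O2-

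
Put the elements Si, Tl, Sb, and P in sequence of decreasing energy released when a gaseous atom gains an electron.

Si, Sb, P, Tl

Si is in period 3, group 14; P is in period 3, group 15; Sb is in period 5, group 15; Tl is in period 6, group 13.
Adding an electron releases more energy for atoms nearer the top right (short of the noble gases).
These span different periods and groups, so the two trends combine.
P > Tl: both effects reinforce here, so P is clearly the higher of the two.
Sb > P: this pair runs against the simple trend — see the exception note.
Si > Sb: period and group pull opposite ways; the down-group shift dominates (134 vs 103 kJ/mol).
Note the exception: Sb has a higher electron affinity than P, contrary to the simple trend — both are half-filled np³, but the pairing/repulsion penalty for the added electron shrinks as the p orbitals become larger and more diffuse down the group, and for Sb that outweighs the weaker nuclear attraction.
Note the exception: Si has a higher electron affinity than P, contrary to the simple trend — adding an electron to P's half-filled 3p³ is unfavourable, so Si (3p²) has the more exothermic EA.
Tabulated electron affinity (kJ/mol): Si 134, P 72, Sb 103, Tl 19.
So from highest to lowest: Si > Sb > P > Tl.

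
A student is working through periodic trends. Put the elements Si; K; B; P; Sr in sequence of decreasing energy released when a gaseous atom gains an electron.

Si, P, K, B, Sr

B is in period 2, group 13; Si is in period 3, group 14; P is in period 3, group 15; K is in period 4, group 1; Sr is in period 5, group 2.
Adding an electron releases more energy for atoms nearer the top right (short of the noble gases).
These span different periods and groups, so the two trends combine.
B > Sr: both effects reinforce here, so B is clearly the higher of the two.
K > B: this pair runs against the simple trend — see the exception note.
P > K: both effects reinforce here, so P is clearly the higher of the two.
Si > P: this pair runs against the simple trend — see the exception note.
Note the exception: K has a higher electron affinity than B, contrary to the simple trend — B's ns²np¹ configuration gives only a small electron affinity — the sparsely filled np subshell binds an added electron weakly.
Note the exception: Si has a higher electron affinity than P, contrary to the simple trend — adding an electron to P's half-filled 3p³ is unfavourable, so Si (3p²) has the more exothermic EA.
Tabulated electron affinity (kJ/mol): B 27, Si 134, P 72, K 48, Sr 5.
So from highest to lowest: Si > P > K > B > Sr.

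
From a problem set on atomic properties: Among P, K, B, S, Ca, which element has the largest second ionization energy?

K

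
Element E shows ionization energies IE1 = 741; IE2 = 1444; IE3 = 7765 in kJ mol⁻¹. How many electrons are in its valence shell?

2

Look for the largest jump between consecutive ionization energies: IE3/IE2 ≈ 5.4, far larger than any earlier ratio.
That jump marks the point where a core electron is being removed. So the atom has 2 valence electrons.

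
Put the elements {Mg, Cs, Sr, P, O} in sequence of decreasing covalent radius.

Cs, Sr, Mg, P, O

O is in period 2, group 16; Mg is in period 3, group 2; P is in period 3, group 15; Sr is in period 5, group 2; Cs is in period 6, group 1.
Across a period the added protons contract the valence shell; down a group each new principal shell makes the atom larger.
Neither a single period nor a single group — weigh both effects.
P > O: relative to O, both the across-period and down-group shifts push P's atomic radius up.
Mg > P: both are in period 3; the period trend gives Mg the larger value.
Sr > Mg: they share group 2; the group trend gives Sr the larger value.
Cs > Sr: relative to Sr, both the across-period and down-group shifts push Cs's atomic radius up.
Approximate values (pm): O 63, Mg 139, P 111, Sr 185, Cs 232.
So from largest to smallest: Cs > Sr > Mg > P > O.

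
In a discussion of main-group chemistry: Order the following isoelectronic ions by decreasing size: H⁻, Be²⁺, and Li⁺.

All of these have 2 electrons, so size is governed by nuclear charge alone: the more protons, the stronger the pull on the same electron cloud, and the smaller the ion.
Nuclear charges: Be²⁺ (Z=4), Li⁺ (Z=3), H⁻ (Z=1).
Largest to smallest: H⁻ > Li⁺ > Be²⁺.

H⁻ > Li⁺ > Be²⁺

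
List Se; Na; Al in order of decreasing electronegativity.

Na is in period 3, group 1; Al is in period 3, group 13; Se is in period 4, group 16.
EN rises left→right (higher Z_eff, smaller atoms) and falls top→bottom (larger, more shielded atoms).
Neither a single period nor a single group — weigh both effects.
Al > Na: Al lies to the right of Na in period 3, so the across-period effect alone puts Al higher.
Se > Al: period and group pull opposite ways; the across-period shift dominates (2.55 vs 1.61).
For reference (Pauling): Na 0.93, Al 1.61, Se 2.55.
So from highest to lowest: Se > Al > Na.

Se > Al > Na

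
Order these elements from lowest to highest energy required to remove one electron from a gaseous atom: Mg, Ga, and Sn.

Mg is in period 3, group 2; Ga is in period 4, group 13; Sn is in period 5, group 14.
Removing the outermost electron gets harder across a period and easier down a group.
These sit on a diagonal, where the across-period and down-group effects partly cancel.
Sn > Ga: period and group pull opposite ways; the across-period shift dominates (709 vs 579 kJ/mol).
Mg > Sn: period and group pull opposite ways; the down-group shift dominates (738 vs 709 kJ/mol).
Tabulated first ionization energy (kJ/mol): Mg 738, Ga 579, Sn 709.
So from lowest to highest: Ga < Sn < Mg.

Ga < Sn < Mg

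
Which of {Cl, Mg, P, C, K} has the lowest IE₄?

The fourth ionization energy removes an electron from the +3 ion. For each element: Cl³⁺ still has 4 valence electrons; Mg³⁺ is already 1 electron into the core; P³⁺ still has 2 valence electrons; C³⁺ still has 1 valence electron; K³⁺ is already 2 electrons into the core.
Usually core removal costs more than valence removal, but here the competition is close: a tightly held n=2 valence electron can cost more to remove than an n=3 core electron, so the actual values have to decide it.
Valence configurations: Cl³⁺ [Ne]3s²3p², P³⁺ [Ne]3s², C³⁺ [He]2s¹.
The numbers (kJ/mol): Cl 5159, Mg 10543, P 4964, C 6223, K 5877.
Hence IE_4: P < Cl < K < C < Mg.

P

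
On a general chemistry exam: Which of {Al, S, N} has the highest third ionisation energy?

N

IE_3 is the cost of taking one more electron from the +2 cation: Al²⁺ still has 1 valence electron; S²⁺ still has 4 valence electrons; N²⁺ still has 3 valence electrons.
All are still removing valence electrons, so compare the +2 ions as you would atoms: IE_3 generally rises across a period (higher Z_eff) and falls down a group (larger shell), subject to the usual subshell exceptions.
Valence configurations: Al²⁺ [Ne]3s¹, S²⁺ [Ne]3s²3p², N²⁺ [He]2s²2p¹.
Approximate IE_3 values (kJ/mol): Al 2745, S 3357, N 4578.
Putting it together, IE_3: Al < S < N.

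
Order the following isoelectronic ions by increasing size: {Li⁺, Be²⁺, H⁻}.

Be²⁺, Li⁺, H⁻

All of these have 2 electrons, so size is governed by nuclear charge alone: the more protons, the stronger the pull on the same electron cloud, and the smaller the ion.
Nuclear charges: Be²⁺ (Z=4), Li⁺ (Z=3), H⁻ (Z=1).
Smallest to largest: Be²⁺ < Li⁺ < H⁻.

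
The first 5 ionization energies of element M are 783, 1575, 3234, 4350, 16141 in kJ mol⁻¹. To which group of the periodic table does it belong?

Group 14

Look for the largest jump between consecutive ionization energies: IE5/IE4 ≈ 3.7, far larger than any earlier ratio.
That jump marks the point where a core electron is being removed. So the atom has 4 valence electrons.
A main-group element with 4 valence electrons is in group 14.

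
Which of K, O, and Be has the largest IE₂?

O

After 1 electron has been removed, what remains? K⁺ is the bare [Ar] core; O⁺ still has 5 valence electrons; Be⁺ still has 1 valence electron.
Usually core removal costs more than valence removal, but here the competition is close: a tightly held n=2 valence electron can cost more to remove than an n=3 core electron, so the actual values have to decide it.
Valence configurations: O⁺ [He]2s²2p³, Be⁺ [He]2s¹.
Tabulated IE_2 (kJ/mol): K 3052, O 3388, Be 1757.
So the second ionization energies run Be < K < O.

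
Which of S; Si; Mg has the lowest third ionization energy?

Consider each +2 ion: S²⁺ still has 4 valence electrons; Si²⁺ still has 2 valence electrons; Mg²⁺ is the bare [Ne] core.
Core electrons are held far more tightly than valence electrons, so Mg tops the IE_3 order.
Valence configurations: S²⁺ [Ne]3s²3p², Si²⁺ [Ne]3s².
Approximate IE_3 values (kJ/mol): S 3357, Si 3232, Mg 7733.
Putting it together, IE_3: Si < S < Mg.

Si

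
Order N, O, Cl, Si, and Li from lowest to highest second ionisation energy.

Si, Cl, N, O, Li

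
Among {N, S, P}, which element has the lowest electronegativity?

P

Smaller atoms with higher effective nuclear charge are more electronegative.
Neither a single period nor a single group — weigh both effects.
S > P: both are in period 3; the period trend gives S the larger value.
N > S: the two effects oppose for this pair; the down-group effect wins (3.04 vs 2.58).
Tabulated electronegativity (Pauling): N 3.04, P 2.19, S 2.58.
The lowest electronegativity among these belongs to P.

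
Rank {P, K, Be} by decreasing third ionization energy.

Be, K, P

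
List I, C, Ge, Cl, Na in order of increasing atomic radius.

Radius decreases left→right (rising Z_eff, same n) and increases top→bottom (higher n).
Here both period and group differ, so the two effects have to be weighed against each other.
Cl > C: period and group pull opposite ways; the down-group shift dominates (99 vs 75 pm).
Ge > Cl: both effects reinforce here, so Ge is clearly the larger of the two.
I > Ge: period and group pull opposite ways; the down-group shift dominates (133 vs 121 pm).
Na > I: the two effects oppose for this pair; the across-period effect wins (155 vs 133 pm).
Tabulated atomic radius (pm): C 75, Na 155, Cl 99, Ge 121, I 133.
So from smallest to largest: C < Cl < Ge < I < Na.

C < Cl < Ge < I < Na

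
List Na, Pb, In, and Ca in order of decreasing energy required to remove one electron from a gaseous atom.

Na is in period 3, group 1; Ca is in period 4, group 2; In is in period 5, group 13; Pb is in period 6, group 14.
First ionization energy rises across a period (greater Z_eff holds electrons more tightly) and falls down a group (valence electrons are farther from the nucleus).
A diagonal step moves right (one effect) and down (the opposite effect) at once.
In > Na: the two effects oppose for this pair; the across-period effect wins (558 vs 496 kJ/mol).
Ca > In: the two effects oppose for this pair; the down-group effect wins (590 vs 558 kJ/mol).
Pb > Ca: period and group pull opposite ways; the across-period shift dominates (716 vs 590 kJ/mol).
For reference (kJ/mol): Na 496, Ca 590, In 558, Pb 716.
So from highest to lowest: Pb > Ca > In > Na.

Pb > Ca > In > Na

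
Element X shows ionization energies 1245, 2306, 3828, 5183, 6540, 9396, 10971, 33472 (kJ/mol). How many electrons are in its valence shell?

7

Look for the largest jump between consecutive ionization energies: IE8/IE7 ≈ 3.1, far larger than any earlier ratio.
That jump marks the point where a core electron is being removed. So the atom has 7 valence electrons.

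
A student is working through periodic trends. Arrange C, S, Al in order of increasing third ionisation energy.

Al, S, C

IE_3 is the cost of taking one more electron from the +2 cation: C²⁺ still has 2 valence electrons; S²⁺ still has 4 valence electrons; Al²⁺ still has 1 valence electron.
All are still removing valence electrons, so compare the +2 ions as you would atoms: IE_3 generally rises across a period (higher Z_eff) and falls down a group (larger shell), subject to the usual subshell exceptions.
Valence configurations: C²⁺ [He]2s², S²⁺ [Ne]3s²3p², Al²⁺ [Ne]3s¹.
Tabulated IE_3 (kJ/mol): C 4620, S 3357, Al 2745.
So the third ionization energies run Al < S < C.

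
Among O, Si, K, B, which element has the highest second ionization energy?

O

After 1 electron has been removed, what remains? O⁺ still has 5 valence electrons; Si⁺ still has 3 valence electrons; K⁺ is the bare [Ar] core; B⁺ still has 2 valence electrons.
Usually core removal costs more than valence removal, but here the competition is close: a tightly held n=2 valence electron can cost more to remove than an n=3 core electron, so the actual values have to decide it.
Valence configurations: O⁺ [He]2s²2p³, Si⁺ [Ne]3s²3p¹, B⁺ [He]2s².
The numbers (kJ/mol): O 3388, Si 1577, K 3052, B 2427.
Putting it together, IE_2: Si < B < K < O.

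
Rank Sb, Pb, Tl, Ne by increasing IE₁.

Tl, Pb, Sb, Ne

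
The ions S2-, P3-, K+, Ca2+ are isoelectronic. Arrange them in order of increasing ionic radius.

Ca2+ < K+ < S2- < P3-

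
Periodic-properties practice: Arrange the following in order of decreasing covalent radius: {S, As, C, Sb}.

Sb > As > S > C

Moving right in a period, electrons are added to the same shell under a stronger nuclear pull, so atoms get smaller; moving down, a new shell is opened and atoms get larger.
Neither a single period nor a single group — weigh both effects.
S > C: the two effects oppose for this pair; the down-group effect wins (103 vs 75 pm).
As > S: both effects reinforce here, so As is clearly the larger of the two.
Sb > As: they share group 15; the group trend gives Sb the larger value.
Approximate values (pm): C 75, S 103, As 121, Sb 140.
So from largest to smallest: Sb > As > S > C.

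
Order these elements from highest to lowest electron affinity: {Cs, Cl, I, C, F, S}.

Cl > F > I > S > C > Cs

C is in period 2, group 14; F is in period 2, group 17; S is in period 3, group 16; Cl is in period 3, group 17; I is in period 5, group 17; Cs is in period 6, group 1.
Electron affinity generally becomes more exothermic across a period toward the halogens and less exothermic down a group.
Here both period and group differ, so the two effects have to be weighed against each other.
C > Cs: relative to Cs, both the across-period and down-group shifts push C's electron affinity up.
S > C: period and group pull opposite ways; the across-period shift dominates (200 vs 122 kJ/mol).
I > S: the two effects oppose for this pair; the across-period effect wins (295 vs 200 kJ/mol).
F > I: they share group 17; the group trend gives F the larger value.
Cl > F: this pair runs against the simple trend — see the exception note.
Note the exception: Cl has a higher electron affinity than F, contrary to the simple trend — F's small 2p subshell makes the incoming electron feel strong e⁻–e⁻ repulsion, so Cl actually releases more energy on gaining an electron.
Approximate values (kJ/mol): C 122, F 328, S 200, Cl 349, I 295, Cs 46.
So from highest to lowest: Cl > F > I > S > C > Cs.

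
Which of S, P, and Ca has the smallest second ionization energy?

After 1 electron has been removed, what remains? S⁺ still has 5 valence electrons; P⁺ still has 4 valence electrons; Ca⁺ still has 1 valence electron.
All are still removing valence electrons, so compare the +1 ions as you would atoms: IE_2 generally rises across a period (higher Z_eff) and falls down a group (larger shell), subject to the usual subshell exceptions.
Valence configurations: S⁺ [Ne]3s²3p³, P⁺ [Ne]3s²3p², Ca⁺ [Ar]4s¹.
The numbers (kJ/mol): S 2252, P 1907, Ca 1145.
Overall IE_2 order: Ca < P < S.

Ca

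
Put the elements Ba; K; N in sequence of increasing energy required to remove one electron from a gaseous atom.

Removing the outermost electron gets harder across a period and easier down a group.
Neither a single period nor a single group — weigh both effects.
Ba > K: period and group pull opposite ways; the across-period shift dominates (503 vs 419 kJ/mol).
N > Ba: relative to Ba, both the across-period and down-group shifts push N's first ionization energy up.
Tabulated first ionization energy (kJ/mol): N 1402, K 419, Ba 503.
So from lowest to highest: K < Ba < N.

K, Ba, N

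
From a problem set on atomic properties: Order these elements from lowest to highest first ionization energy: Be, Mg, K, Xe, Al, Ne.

K < Al < Mg < Be < Xe < Ne

Be is in period 2, group 2; Ne is in period 2, group 18; Mg is in period 3, group 2; Al is in period 3, group 13; K is in period 4, group 1; Xe is in period 5, group 18.
First ionization energy rises across a period (greater Z_eff holds electrons more tightly) and falls down a group (valence electrons are farther from the nucleus).
Here both period and group differ, so the two effects have to be weighed against each other.
Al > K: relative to K, both the across-period and down-group shifts push Al's first ionization energy up.
Mg > Al: this pair runs against the simple trend — see the exception note.
Be > Mg: they share group 2; the group trend gives Be the larger value.
Xe > Be: period and group pull opposite ways; the across-period shift dominates (1170 vs 900 kJ/mol).
Ne > Xe: Ne sits above Xe in group 18, so the down-group effect alone puts Ne higher.
Note the exception: Mg has a higher first ionization energy than Al, contrary to the simple trend — Al's single 3p electron is easier to remove than one from Mg's filled 3s².
Tabulated first ionization energy (kJ/mol): Be 900, Ne 2081, Mg 738, Al 578, K 419, Xe 1170.
So from lowest to highest: K < Al < Mg < Be < Xe < Ne.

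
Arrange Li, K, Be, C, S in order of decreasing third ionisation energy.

The third ionization energy removes an electron from the +2 ion. For each element: Li²⁺ is already 1 electron into the core; K²⁺ is already 1 electron into the core; Be²⁺ is the bare [He] core; C²⁺ still has 2 valence electrons; S²⁺ still has 4 valence electrons.
Usually core removal costs more than valence removal, but here the competition is close: a tightly held n=2 valence electron can cost more to remove than an n=3 core electron, so the actual values have to decide it.
Valence configurations: C²⁺ [He]2s², S²⁺ [Ne]3s²3p².
Tabulated IE_3 (kJ/mol): Li 11815, K 4420, Be 14849, C 4620, S 3357.
Overall IE_3 order: S < K < C < Li < Be.

Be > Li > C > K > S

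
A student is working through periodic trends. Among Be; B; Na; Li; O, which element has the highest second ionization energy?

Li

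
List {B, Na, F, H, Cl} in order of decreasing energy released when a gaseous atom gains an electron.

Atoms with high Z_eff and room in the valence shell (especially the halogens) have the most exothermic electron affinities.
Neither a single period nor a single group — weigh both effects.
Na > B: this pair runs against the simple trend — see the exception note.
H > Na: they share group 1; the group trend gives H the larger value.
F > H: the two effects oppose for this pair; the across-period effect wins (328 vs 73 kJ/mol).
Cl > F: this pair runs against the simple trend — see the exception note.
Note the exception: Na has a higher electron affinity than B, contrary to the simple trend — B's ns²np¹ configuration gives only a small electron affinity — the sparsely filled np subshell binds an added electron weakly.
Note the exception: Cl has a higher electron affinity than F, contrary to the simple trend — F's small 2p subshell makes the incoming electron feel strong e⁻–e⁻ repulsion, so Cl actually releases more energy on gaining an electron.
Tabulated electron affinity (kJ/mol): H 73, B 27, F 328, Na 53, Cl 349.
So from highest to lowest: Cl > F > H > Na > B.

Cl > F > H > Na > B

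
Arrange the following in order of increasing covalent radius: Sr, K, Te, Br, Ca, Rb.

K is in period 4, group 1; Ca is in period 4, group 2; Br is in period 4, group 17; Rb is in period 5, group 1; Sr is in period 5, group 2; Te is in period 5, group 16.
Across a period the added protons contract the valence shell; down a group each new principal shell makes the atom larger.
These span different periods and groups, so the two trends combine.
Te > Br: both effects reinforce here, so Te is clearly the larger of the two.
Ca > Te: period and group pull opposite ways; the across-period shift dominates (171 vs 136 pm).
Sr > Ca: they share group 2; the group trend gives Sr the larger value.
K > Sr: period and group pull opposite ways; the across-period shift dominates (196 vs 185 pm).
Rb > K: Rb sits below K in group 1, so the down-group effect alone puts Rb larger.
Tabulated atomic radius (pm): K 196, Ca 171, Br 114, Rb 210, Sr 185, Te 136.
So from smallest to largest: Br < Te < Ca < Sr < K < Rb.

Br, Te, Ca, Sr, K, Rb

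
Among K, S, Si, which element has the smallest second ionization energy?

Consider each +1 ion: K⁺ is the bare [Ar] core; S⁺ still has 5 valence electrons; Si⁺ still has 3 valence electrons.
Core electrons are held far more tightly than valence electrons, so K tops the IE_2 order.
Valence configurations: S⁺ [Ne]3s²3p³, Si⁺ [Ne]3s²3p¹.
Tabulated IE_2 (kJ/mol): K 3052, S 2252, Si 1577.
Putting it together, IE_2: Si < S < K.

Si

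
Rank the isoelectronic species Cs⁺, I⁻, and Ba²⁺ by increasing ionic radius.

Ba²⁺ < Cs⁺ < I⁻

All of these have 54 electrons, so size is governed by nuclear charge alone: the more protons, the stronger the pull on the same electron cloud, and the smaller the ion.
Nuclear charges: Ba²⁺ (Z=56), Cs⁺ (Z=55), I⁻ (Z=53).
Smallest to largest: Ba²⁺ < Cs⁺ < I⁻.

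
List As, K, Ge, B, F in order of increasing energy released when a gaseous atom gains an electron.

B is in period 2, group 13; F is in period 2, group 17; K is in period 4, group 1; Ge is in period 4, group 14; As is in period 4, group 15.
Atoms with high Z_eff and room in the valence shell (especially the halogens) have the most exothermic electron affinities.
These span different periods and groups, so the two trends combine.
K > B: this pair runs against the simple trend — see the exception note.
As > K: As lies to the right of K in period 4, so the across-period effect alone puts As higher.
Ge > As: this pair runs against the simple trend — see the exception note.
F > Ge: relative to Ge, both the across-period and down-group shifts push F's electron affinity up.
Note the exception: K has a higher electron affinity than B, contrary to the simple trend — B's ns²np¹ configuration gives only a small electron affinity — the sparsely filled np subshell binds an added electron weakly.
Note the exception: Ge has a higher electron affinity than As, contrary to the simple trend — adding an electron to As's half-filled 4p³ is unfavourable, so Ge (4p²) has the more exothermic EA.
Tabulated electron affinity (kJ/mol): B 27, F 328, K 48, Ge 119, As 78.
So from lowest to highest: B < K < As < Ge < F.

B < K < As < Ge < F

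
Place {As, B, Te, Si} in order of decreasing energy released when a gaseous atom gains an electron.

Adding an electron releases more energy for atoms nearer the top right (short of the noble gases).
These sit on a diagonal, where the across-period and down-group effects partly cancel.
As > B: the two effects oppose for this pair; the across-period effect wins (78 vs 27 kJ/mol).
Si > As: period and group pull opposite ways; the down-group shift dominates (134 vs 78 kJ/mol).
Te > Si: the two effects oppose for this pair; the across-period effect wins (190 vs 134 kJ/mol).
Approximate values (kJ/mol): B 27, Si 134, As 78, Te 190.
So from highest to lowest: Te > Si > As > B.

Te, Si, As, B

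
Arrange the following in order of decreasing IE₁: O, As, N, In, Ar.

Ar > N > O > As > In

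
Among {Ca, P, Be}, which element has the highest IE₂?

P

The second ionization energy removes an electron from the +1 ion. For each element: Ca⁺ still has 1 valence electron; P⁺ still has 4 valence electrons; Be⁺ still has 1 valence electron.
All are still removing valence electrons, so compare the +1 ions as you would atoms: IE_2 generally rises across a period (higher Z_eff) and falls down a group (larger shell), subject to the usual subshell exceptions.
Valence configurations: Ca⁺ [Ar]4s¹, P⁺ [Ne]3s²3p², Be⁺ [He]2s¹.
Approximate IE_2 values (kJ/mol): Ca 1145, P 1907, Be 1757.
Hence IE_2: Ca < Be < P.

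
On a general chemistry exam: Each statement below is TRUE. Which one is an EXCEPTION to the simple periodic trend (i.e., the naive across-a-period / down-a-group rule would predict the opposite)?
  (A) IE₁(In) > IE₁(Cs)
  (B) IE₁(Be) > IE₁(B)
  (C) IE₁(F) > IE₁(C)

The general trend: first ionization energy increases across a period and decreases down a group.
(A) In (period 5, group 13) vs Cs (period 6, group 1): the stated order agrees with the simple trend.
(B) Be (period 2, group 2) vs B (period 2, group 13): the stated order contradicts the simple trend.
(C) F (period 2, group 17) vs C (period 2, group 14): the stated order agrees with the simple trend.
The exception is (B): removing B's lone 2p electron is easier than breaking Be's filled 2s².

(B)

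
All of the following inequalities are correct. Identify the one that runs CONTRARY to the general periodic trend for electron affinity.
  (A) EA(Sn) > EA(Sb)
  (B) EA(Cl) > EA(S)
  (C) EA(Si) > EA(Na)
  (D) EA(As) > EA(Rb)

(A)

The general trend: electron affinity increases across a period and decreases down a group.
(A) Sn (period 5, group 14) vs Sb (period 5, group 15): the stated order contradicts the simple trend.
(B) Cl (period 3, group 17) vs S (period 3, group 16): the stated order agrees with the simple trend.
(C) Si (period 3, group 14) vs Na (period 3, group 1): the stated order agrees with the simple trend.
(D) As (period 4, group 15) vs Rb (period 5, group 1): the stated order agrees with the simple trend.
The exception is (A): adding an electron to Sb's half-filled 5p³ is unfavourable, so Sn has the more exothermic EA.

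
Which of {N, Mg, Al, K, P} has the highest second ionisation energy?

K

After 1 electron has been removed, what remains? N⁺ still has 4 valence electrons; Mg⁺ still has 1 valence electron; Al⁺ still has 2 valence electrons; K⁺ is the bare [Ar] core; P⁺ still has 4 valence electrons.
Pulling an electron out of a noble-gas core costs far more than removing a remaining valence electron, so K sits at the high end of IE_2.
Valence configurations: N⁺ [He]2s²2p², Mg⁺ [Ne]3s¹, Al⁺ [Ne]3s², P⁺ [Ne]3s²3p².
Tabulated IE_2 (kJ/mol): N 2856, Mg 1451, Al 1817, K 3052, P 1907.
Putting it together, IE_2: Mg < Al < P < N < K.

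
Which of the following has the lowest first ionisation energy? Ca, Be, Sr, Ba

Ba

Across a period the outer electron is held more tightly (higher IE₁); down a group it sits in a higher shell, more shielded, and comes off more easily.
All are in group 2, so first ionization energy increases up the group.
The lowest first ionisation energy among these belongs to Ba.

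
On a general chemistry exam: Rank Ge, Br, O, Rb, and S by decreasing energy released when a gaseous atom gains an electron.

Br > S > O > Ge > Rb

Adding an electron releases more energy for atoms nearer the top right (short of the noble gases).
Neither a single period nor a single group — weigh both effects.
Ge > Rb: both effects reinforce here, so Ge is clearly the higher of the two.
O > Ge: relative to Ge, both the across-period and down-group shifts push O's electron affinity up.
S > O: this pair runs against the simple trend — see the exception note.
Br > S: the two effects oppose for this pair; the across-period effect wins (325 vs 200 kJ/mol).
Note the exception: S has a higher electron affinity than O, contrary to the simple trend — the compact 2p subshell of O repels the added electron more than S's larger 3p does.
Tabulated electron affinity (kJ/mol): O 141, S 200, Ge 119, Br 325, Rb 47.
So from highest to lowest: Br > S > O > Ge > Rb.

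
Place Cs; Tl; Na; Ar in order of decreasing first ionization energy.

Ar > Tl > Na > Cs

Na is in period 3, group 1; Ar is in period 3, group 18; Cs is in period 6, group 1; Tl is in period 6, group 13.
First ionization energy rises across a period (greater Z_eff holds electrons more tightly) and falls down a group (valence electrons are farther from the nucleus).
Here both period and group differ, so the two effects have to be weighed against each other.
Na > Cs: Na sits above Cs in group 1, so the down-group effect alone puts Na higher.
Tl > Na: the two effects oppose for this pair; the across-period effect wins (589 vs 496 kJ/mol).
Ar > Tl: both effects reinforce here, so Ar is clearly the higher of the two.
Approximate values (kJ/mol): Na 496, Ar 1521, Cs 376, Tl 589.
So from highest to lowest: Ar > Tl > Na > Cs.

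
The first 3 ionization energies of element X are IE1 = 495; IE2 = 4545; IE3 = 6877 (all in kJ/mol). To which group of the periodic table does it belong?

Look for the largest jump between consecutive ionization energies: IE2/IE1 ≈ 9.2, far larger than any earlier ratio.
That jump marks the point where a core electron is being removed. So the atom has 1 valence electron.
A main-group element with 1 valence electron is in group 1.

Group 1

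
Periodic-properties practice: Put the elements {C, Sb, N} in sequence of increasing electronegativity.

Sb, C, N

Atoms toward the upper right of the periodic table pull bonding electrons most strongly.
Neither a single period nor a single group — weigh both effects.
C > Sb: period and group pull opposite ways; the down-group shift dominates (2.55 vs 2.05).
N > C: N lies to the right of C in period 2, so the across-period effect alone puts N higher.
Approximate values (Pauling): C 2.55, N 3.04, Sb 2.05.
So from lowest to highest: Sb < C < N.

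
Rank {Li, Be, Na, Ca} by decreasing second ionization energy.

Li, Na, Be, Ca

Consider each +1 ion: Li⁺ is the bare [He] core; Be⁺ still has 1 valence electron; Na⁺ is the bare [Ne] core; Ca⁺ still has 1 valence electron.
Core electrons are held far more tightly than valence electrons, so Na and Li top the IE_2 order.
Valence configurations: Be⁺ [He]2s¹, Ca⁺ [Ar]4s¹.
Approximate IE_2 values (kJ/mol): Li 7298, Be 1757, Na 4562, Ca 1145.
Overall IE_2 order: Ca < Be < Na < Li.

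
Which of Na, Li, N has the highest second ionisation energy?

After 1 electron has been removed, what remains? Na⁺ is the bare [Ne] core; Li⁺ is the bare [He] core; N⁺ still has 4 valence electrons.
Core electrons are held far more tightly than valence electrons, so Na and Li top the IE_2 order.
Tabulated IE_2 (kJ/mol): Na 4562, Li 7298, N 2856.
So the second ionization energies run N < Na < Li.

Li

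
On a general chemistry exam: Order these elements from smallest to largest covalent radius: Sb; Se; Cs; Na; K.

Na is in period 3, group 1; K is in period 4, group 1; Se is in period 4, group 16; Sb is in period 5, group 15; Cs is in period 6, group 1.
Across a period the added protons contract the valence shell; down a group each new principal shell makes the atom larger.
These span different periods and groups, so the two trends combine.
Sb > Se: both effects reinforce here, so Sb is clearly the larger of the two.
Na > Sb: the two effects oppose for this pair; the across-period effect wins (155 vs 140 pm).
K > Na: K sits below Na in group 1, so the down-group effect alone puts K larger.
Cs > K: Cs sits below K in group 1, so the down-group effect alone puts Cs larger.
Tabulated atomic radius (pm): Na 155, K 196, Se 116, Sb 140, Cs 232.
So from smallest to largest: Se < Sb < Na < K < Cs.

Se < Sb < Na < K < Cs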